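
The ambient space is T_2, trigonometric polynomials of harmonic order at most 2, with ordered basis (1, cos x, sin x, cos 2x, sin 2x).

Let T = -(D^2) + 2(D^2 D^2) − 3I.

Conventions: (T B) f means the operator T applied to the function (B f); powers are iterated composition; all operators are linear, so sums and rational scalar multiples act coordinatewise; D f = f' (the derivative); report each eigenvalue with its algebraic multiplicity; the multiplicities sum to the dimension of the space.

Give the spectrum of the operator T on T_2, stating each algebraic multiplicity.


λ = -3 (multiplicity 1), λ = 0 (multiplicity 2), λ = 33 (multiplicity 2)

image of 1: -3
image of cos x: 0
image of sin x: 0
image of cos 2x: 33cos 2x
image of sin 2x: 33sin 2x
the matrix is diagonal; its diagonal is (-3, 0, 0, 33, 33)
for a triangular matrix the eigenvalues are the diagonal entries, with algebraic multiplicity their repetition count


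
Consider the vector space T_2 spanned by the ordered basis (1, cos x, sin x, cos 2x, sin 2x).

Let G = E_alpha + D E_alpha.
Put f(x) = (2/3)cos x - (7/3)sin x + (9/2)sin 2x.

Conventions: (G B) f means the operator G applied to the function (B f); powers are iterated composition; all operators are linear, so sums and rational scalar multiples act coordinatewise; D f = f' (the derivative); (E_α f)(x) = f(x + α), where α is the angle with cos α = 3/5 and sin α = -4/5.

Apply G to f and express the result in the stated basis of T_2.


E_alpha f = (34/15)cos x - (13/15)sin x - (108/25)cos 2x - (63/50)sin 2x
E_alpha f = (34/15)cos x - (13/15)sin x - (108/25)cos 2x - (63/50)sin 2x
D E_alpha f = -(13/15)cos x - (34/15)sin x - (63/25)cos 2x + (216/25)sin 2x
(E_alpha + D E_alpha) f = (7/5)cos x - (47/15)sin x - (171/25)cos 2x + (369/50)sin 2x

the image equals g(x) = (7/5)cos x - (47/15)sin x - (171/25)cos 2x + (369/50)sin 2x


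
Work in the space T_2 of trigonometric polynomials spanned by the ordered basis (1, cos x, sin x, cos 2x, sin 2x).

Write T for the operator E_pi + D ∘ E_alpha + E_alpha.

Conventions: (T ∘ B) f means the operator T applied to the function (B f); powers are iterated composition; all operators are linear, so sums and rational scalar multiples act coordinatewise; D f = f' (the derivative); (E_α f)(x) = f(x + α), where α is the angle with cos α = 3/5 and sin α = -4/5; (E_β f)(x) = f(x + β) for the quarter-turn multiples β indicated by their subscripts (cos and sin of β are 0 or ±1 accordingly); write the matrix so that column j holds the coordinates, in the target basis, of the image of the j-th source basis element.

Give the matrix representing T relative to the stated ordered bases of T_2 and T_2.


image of 1: 2
image of cos x: (2/5)cos x + (1/5)sin x
image of sin x: -(1/5)cos x + (2/5)sin x
image of cos 2x: (66/25)cos 2x + (38/25)sin 2x
image of sin 2x: -(38/25)cos 2x + (66/25)sin 2x
each image's coordinates form column j of the matrix

the matrix is [[2, 0, 0, 0, 0]; [0, 2/5, -1/5, 0, 0]; [0, 1/5, 2/5, 0, 0]; [0, 0, 0, 66/25, -38/25]; [0, 0, 0, 38/25, 66/25]] (rows listed top to bottom)


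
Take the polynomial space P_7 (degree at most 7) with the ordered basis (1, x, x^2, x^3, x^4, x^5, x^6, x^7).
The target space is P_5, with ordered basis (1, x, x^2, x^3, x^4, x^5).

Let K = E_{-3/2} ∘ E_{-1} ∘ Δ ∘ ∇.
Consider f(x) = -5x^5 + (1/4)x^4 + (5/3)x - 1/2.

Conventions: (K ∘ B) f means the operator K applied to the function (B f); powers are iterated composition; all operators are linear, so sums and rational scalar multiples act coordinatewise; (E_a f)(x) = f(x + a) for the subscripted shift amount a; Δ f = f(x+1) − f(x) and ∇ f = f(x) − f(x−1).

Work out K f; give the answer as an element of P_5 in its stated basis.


∇ f = -25x^4 + 51x^3 - (103/2)x^2 + 26x - 43/12
Δ ∇ f = -100x^3 + 3x^2 - 50x + 1/2
E_{-1} (Δ ∘ ∇) f = -100x^3 + 303x^2 - 356x + 307/2
E_{-3/2} E_{-1} (Δ ∘ ∇) f = -100x^3 + 753x^2 - 1940x + 6827/4

g(x) = -100x^3 + 753x^2 - 1940x + 6827/4


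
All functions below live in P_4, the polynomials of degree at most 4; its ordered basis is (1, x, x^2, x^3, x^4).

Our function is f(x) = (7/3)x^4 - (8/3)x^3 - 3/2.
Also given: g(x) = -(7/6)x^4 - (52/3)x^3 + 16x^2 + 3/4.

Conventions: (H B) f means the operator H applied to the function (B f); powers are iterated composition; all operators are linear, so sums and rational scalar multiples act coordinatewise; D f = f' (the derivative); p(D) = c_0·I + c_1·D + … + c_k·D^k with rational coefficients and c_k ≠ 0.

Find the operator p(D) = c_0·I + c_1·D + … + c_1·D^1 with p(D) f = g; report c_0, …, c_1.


D^0 f = (7/3)x^4 - (8/3)x^3 - 3/2
D^1 f = (28/3)x^3 - 8x^2
matching coefficients of g against c_0 f + c_1 Df + … from the top degree down determines the c_i
solution: c_0 = -1/2, c_1 = -2

p(D) = -(1/2)·I − 2·D, i.e. c_0 = -1/2, c_1 = -2


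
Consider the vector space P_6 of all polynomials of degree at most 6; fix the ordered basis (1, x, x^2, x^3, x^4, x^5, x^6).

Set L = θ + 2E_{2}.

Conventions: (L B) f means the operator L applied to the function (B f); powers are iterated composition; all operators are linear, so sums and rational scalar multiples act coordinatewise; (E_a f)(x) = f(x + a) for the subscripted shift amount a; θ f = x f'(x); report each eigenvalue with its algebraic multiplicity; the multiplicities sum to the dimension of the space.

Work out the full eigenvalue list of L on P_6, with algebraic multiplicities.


λ = 2 (multiplicity 1), λ = 3 (multiplicity 1), λ = 4 (multiplicity 1), λ = 5 (multiplicity 1), λ = 6 (multiplicity 1), λ = 7 (multiplicity 1), λ = 8 (multiplicity 1)

image of 1: 2
image of x: 3x + 4
image of x^2: 4x^2 + 8x + 8
image of x^3: 5x^3 + 12x^2 + 24x + 16
image of x^4: 6x^4 + 16x^3 + 48x^2 + 64x + 32
image of x^5: 7x^5 + 20x^4 + 80x^3 + 160x^2 + 160x + 64
image of x^6: 8x^6 + 24x^5 + 120x^4 + 320x^3 + 480x^2 + 384x + 128
the matrix is upper triangular; its diagonal is (2, 3, 4, 5, 6, 7, 8)
for a triangular matrix the eigenvalues are the diagonal entries, with algebraic multiplicity their repetition count


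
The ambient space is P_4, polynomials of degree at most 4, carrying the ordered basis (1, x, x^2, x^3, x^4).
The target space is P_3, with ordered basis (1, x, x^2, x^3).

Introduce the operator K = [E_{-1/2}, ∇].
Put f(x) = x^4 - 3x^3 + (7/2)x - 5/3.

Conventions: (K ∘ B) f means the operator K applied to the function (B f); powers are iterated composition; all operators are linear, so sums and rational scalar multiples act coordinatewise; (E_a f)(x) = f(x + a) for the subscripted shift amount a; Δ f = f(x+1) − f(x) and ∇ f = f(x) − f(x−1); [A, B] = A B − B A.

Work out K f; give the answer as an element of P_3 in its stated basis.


∇ f = 4x^3 - 15x^2 + 13x - 1/2
E_{-1/2} ∇ f = 4x^3 - 21x^2 + 31x - 45/4
E_{-1/2} f = x^4 - 5x^3 + 6x^2 + (3/4)x - 143/48
∇ E_{-1/2} f = 4x^3 - 21x^2 + 31x - 45/4
[E_{-1/2}, ∇] f = 0

the image equals g(x) = 0


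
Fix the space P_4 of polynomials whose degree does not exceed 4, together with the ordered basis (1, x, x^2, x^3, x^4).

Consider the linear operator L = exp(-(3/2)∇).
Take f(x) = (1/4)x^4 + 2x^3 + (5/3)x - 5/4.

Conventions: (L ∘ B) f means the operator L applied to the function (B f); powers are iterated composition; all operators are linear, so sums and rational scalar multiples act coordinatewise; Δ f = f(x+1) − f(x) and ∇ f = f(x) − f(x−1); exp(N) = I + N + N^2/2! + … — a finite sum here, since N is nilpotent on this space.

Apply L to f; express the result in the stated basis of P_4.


order-1 term: -(3/2)x^3 - (27/4)x^2 + (15/2)x - 41/8
order-2 term: (27/8)x^2 + (27/4)x - 153/16
order-3 term: -(27/8)x - 27/16
order-4 term: 81/64
the series for exp(-(3/2)∇) f terminates at order 4
exp(-(3/2)∇) f = (1/4)x^4 + (1/2)x^3 - (27/8)x^2 + (301/24)x - 1047/64

the image equals g(x) = (1/4)x^4 + (1/2)x^3 - (27/8)x^2 + (301/24)x - 1047/64


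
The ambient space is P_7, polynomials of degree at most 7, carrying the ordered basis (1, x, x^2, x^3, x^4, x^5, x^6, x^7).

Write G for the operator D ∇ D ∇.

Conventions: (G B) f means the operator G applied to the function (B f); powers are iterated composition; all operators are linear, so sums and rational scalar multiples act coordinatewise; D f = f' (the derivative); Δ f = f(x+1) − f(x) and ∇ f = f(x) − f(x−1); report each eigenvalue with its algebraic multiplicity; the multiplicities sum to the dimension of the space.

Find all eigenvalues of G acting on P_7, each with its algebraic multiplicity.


image of 1: 0
image of x: 0
image of x^2: 0
image of x^3: 0
image of x^4: 24
image of x^5: 120x - 120
image of x^6: 360x^2 - 720x + 420
image of x^7: 840x^3 - 2520x^2 + 2940x - 1260
the matrix is upper triangular; its diagonal is (0, 0, 0, 0, 0, 0, 0, 0)
for a triangular matrix the eigenvalues are the diagonal entries, with algebraic multiplicity their repetition count

λ = 0 (multiplicity 8)


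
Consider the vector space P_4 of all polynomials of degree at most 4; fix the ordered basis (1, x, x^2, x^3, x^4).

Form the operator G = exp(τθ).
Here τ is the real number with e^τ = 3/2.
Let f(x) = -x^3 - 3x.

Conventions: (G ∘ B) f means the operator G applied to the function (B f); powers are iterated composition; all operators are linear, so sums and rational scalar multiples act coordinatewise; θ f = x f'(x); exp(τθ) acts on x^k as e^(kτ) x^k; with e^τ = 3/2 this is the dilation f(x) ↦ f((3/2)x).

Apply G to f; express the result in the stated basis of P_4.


exp(τθ) x^k = e^(kτ) x^k; with e^τ = 3/2 this sends x^k to (3/2)^k x^k
x ↦ 3/2 x
x^3 ↦ 27/8 x^3
applying this coordinatewise to f: exp(τθ) f = -(27/8)x^3 - (9/2)x

the image equals g(x) = -(27/8)x^3 - (9/2)x


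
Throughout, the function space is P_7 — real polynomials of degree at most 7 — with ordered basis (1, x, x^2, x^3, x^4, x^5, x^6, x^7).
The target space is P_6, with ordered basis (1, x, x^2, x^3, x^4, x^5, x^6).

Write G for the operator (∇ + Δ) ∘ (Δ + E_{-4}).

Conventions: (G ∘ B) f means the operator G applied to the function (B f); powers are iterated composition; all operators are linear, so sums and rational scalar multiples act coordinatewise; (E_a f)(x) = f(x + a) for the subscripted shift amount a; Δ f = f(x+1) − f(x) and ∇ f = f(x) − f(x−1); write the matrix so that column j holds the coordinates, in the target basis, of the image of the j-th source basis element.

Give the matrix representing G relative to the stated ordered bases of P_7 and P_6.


image of 1: 0
image of x: 2
image of x^2: 4x - 12
image of x^3: 6x^2 - 36x + 104
image of x^4: 8x^3 - 72x^2 + 416x - 528
image of x^5: 10x^4 - 120x^3 + 1040x^2 - 2640x + 2912
image of x^6: 12x^5 - 180x^4 + 2080x^3 - 7920x^2 + 17472x - 14832
image of x^7: 14x^6 - 252x^5 + 3640x^4 - 18480x^3 + 61152x^2 - 103824x + 76064
each image's coordinates form column j of the matrix

the matrix is [[0, 2, -12, 104, -528, 2912, -14832, 76064]; [0, 0, 4, -36, 416, -2640, 17472, -103824]; [0, 0, 0, 6, -72, 1040, -7920, 61152]; [0, 0, 0, 0, 8, -120, 2080, -18480]; [0, 0, 0, 0, 0, 10, -180, 3640]; [0, 0, 0, 0, 0, 0, 12, -252]; [0, 0, 0, 0, 0, 0, 0, 14]] (rows listed top to bottom)


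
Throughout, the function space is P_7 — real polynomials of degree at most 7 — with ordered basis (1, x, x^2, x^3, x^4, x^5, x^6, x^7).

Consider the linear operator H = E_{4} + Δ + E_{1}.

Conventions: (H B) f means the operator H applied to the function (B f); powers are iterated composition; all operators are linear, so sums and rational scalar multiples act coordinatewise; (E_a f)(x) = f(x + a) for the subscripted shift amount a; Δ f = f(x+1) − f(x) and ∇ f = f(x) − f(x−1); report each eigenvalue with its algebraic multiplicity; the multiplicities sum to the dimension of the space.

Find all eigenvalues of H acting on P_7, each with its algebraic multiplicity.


λ = 2 (multiplicity 8)

image of 1: 2
image of x: 2x + 6
image of x^2: 2x^2 + 12x + 18
image of x^3: 2x^3 + 18x^2 + 54x + 66
image of x^4: 2x^4 + 24x^3 + 108x^2 + 264x + 258
image of x^5: 2x^5 + 30x^4 + 180x^3 + 660x^2 + 1290x + 1026
image of x^6: 2x^6 + 36x^5 + 270x^4 + 1320x^3 + 3870x^2 + 6156x + 4098
image of x^7: 2x^7 + 42x^6 + 378x^5 + 2310x^4 + 9030x^3 + 21546x^2 + 28686x + 16386
the matrix is upper triangular; its diagonal is (2, 2, 2, 2, 2, 2, 2, 2)
for a triangular matrix the eigenvalues are the diagonal entries, with algebraic multiplicity their repetition count


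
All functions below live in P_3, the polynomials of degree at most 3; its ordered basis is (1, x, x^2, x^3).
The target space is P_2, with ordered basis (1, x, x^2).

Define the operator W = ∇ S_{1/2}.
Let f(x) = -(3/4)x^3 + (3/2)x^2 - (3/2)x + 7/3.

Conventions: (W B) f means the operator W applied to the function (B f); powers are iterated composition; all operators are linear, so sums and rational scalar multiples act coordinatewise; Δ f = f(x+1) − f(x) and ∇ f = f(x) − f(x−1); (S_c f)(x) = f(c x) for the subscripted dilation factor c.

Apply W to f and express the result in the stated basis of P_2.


g(x) = -(9/32)x^2 + (33/32)x - 39/32

S_{1/2} f = -(3/32)x^3 + (3/8)x^2 - (3/4)x + 7/3
∇ S_{1/2} f = -(9/32)x^2 + (33/32)x - 39/32


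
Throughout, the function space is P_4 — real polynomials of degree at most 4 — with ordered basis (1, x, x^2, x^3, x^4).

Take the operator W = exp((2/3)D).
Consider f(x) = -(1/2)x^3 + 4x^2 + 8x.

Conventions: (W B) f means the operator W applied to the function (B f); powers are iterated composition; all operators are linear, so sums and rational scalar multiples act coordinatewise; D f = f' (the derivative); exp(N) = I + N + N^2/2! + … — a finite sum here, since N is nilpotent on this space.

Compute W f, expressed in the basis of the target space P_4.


order-1 term: -x^2 + (16/3)x + 16/3
order-2 term: -(2/3)x + 16/9
order-3 term: -4/27
the series for exp((2/3)D) f terminates at order 3
exp((2/3)D) f = -(1/2)x^3 + 3x^2 + (38/3)x + 188/27

g(x) = -(1/2)x^3 + 3x^2 + (38/3)x + 188/27


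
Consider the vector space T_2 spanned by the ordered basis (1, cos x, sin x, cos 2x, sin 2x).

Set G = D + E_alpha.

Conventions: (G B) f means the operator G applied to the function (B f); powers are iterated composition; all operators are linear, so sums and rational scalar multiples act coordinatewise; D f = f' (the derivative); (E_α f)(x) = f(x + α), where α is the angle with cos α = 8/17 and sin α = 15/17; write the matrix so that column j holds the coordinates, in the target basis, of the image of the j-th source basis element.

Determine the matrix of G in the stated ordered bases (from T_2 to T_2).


the matrix is [[1, 0, 0, 0, 0]; [0, 8/17, 32/17, 0, 0]; [0, -32/17, 8/17, 0, 0]; [0, 0, 0, -161/289, 818/289]; [0, 0, 0, -818/289, -161/289]] (rows listed top to bottom)

image of 1: 1
image of cos x: (8/17)cos x - (32/17)sin x
image of sin x: (32/17)cos x + (8/17)sin x
image of cos 2x: -(161/289)cos 2x - (818/289)sin 2x
image of sin 2x: (818/289)cos 2x - (161/289)sin 2x
each image's coordinates form column j of the matrix


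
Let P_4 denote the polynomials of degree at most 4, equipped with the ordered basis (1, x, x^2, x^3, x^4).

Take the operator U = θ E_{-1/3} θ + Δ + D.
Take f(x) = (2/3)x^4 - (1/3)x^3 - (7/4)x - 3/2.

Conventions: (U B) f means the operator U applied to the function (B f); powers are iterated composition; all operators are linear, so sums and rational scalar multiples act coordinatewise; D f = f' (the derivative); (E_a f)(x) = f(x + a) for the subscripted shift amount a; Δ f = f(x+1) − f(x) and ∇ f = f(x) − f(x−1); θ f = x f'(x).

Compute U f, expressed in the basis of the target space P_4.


the result is g(x) = (32/3)x^4 - (25/3)x^3 + (68/9)x^2 - (263/324)x - 19/6

θ f = (8/3)x^4 - x^3 - (7/4)x
E_{-1/3} θ f = (8/3)x^4 - (41/9)x^3 + (25/9)x^2 - (803/324)x + 635/972
θ E_{-1/3} θ f = (32/3)x^4 - (41/3)x^3 + (50/9)x^2 - (803/324)x
Δ f = (8/3)x^3 + 3x^2 + (5/3)x - 17/12
D f = (8/3)x^3 - x^2 - 7/4
(θ E_{-1/3} θ + Δ + D) f = (32/3)x^4 - (25/3)x^3 + (68/9)x^2 - (263/324)x - 19/6


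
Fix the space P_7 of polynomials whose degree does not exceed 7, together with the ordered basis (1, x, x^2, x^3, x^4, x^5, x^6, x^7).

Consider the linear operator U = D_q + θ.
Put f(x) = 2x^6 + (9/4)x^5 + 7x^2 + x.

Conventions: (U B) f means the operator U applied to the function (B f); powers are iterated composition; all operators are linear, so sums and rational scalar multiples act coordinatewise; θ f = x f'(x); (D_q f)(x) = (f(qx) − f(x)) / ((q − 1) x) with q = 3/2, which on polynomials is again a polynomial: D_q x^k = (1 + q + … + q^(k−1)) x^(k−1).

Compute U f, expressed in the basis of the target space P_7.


g(x) = 12x^6 + (845/16)x^5 + (1899/64)x^4 + 14x^2 + (37/2)x + 1

D_q f = (665/16)x^5 + (1899/64)x^4 + (35/2)x + 1
θ f = 12x^6 + (45/4)x^5 + 14x^2 + x
(D_q + θ) f = 12x^6 + (845/16)x^5 + (1899/64)x^4 + 14x^2 + (37/2)x + 1


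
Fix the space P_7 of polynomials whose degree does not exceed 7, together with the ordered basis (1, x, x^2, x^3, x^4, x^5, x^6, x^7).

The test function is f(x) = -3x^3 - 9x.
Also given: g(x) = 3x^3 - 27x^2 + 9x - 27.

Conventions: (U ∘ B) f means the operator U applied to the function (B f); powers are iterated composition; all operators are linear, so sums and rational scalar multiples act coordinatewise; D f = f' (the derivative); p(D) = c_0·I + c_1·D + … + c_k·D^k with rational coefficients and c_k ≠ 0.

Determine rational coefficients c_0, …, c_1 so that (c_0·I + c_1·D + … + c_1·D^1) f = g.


D^0 f = -3x^3 - 9x
D^1 f = -9x^2 - 9
matching coefficients of g against c_0 f + c_1 Df + … from the top degree down determines the c_i
solution: c_0 = -1, c_1 = 3

c_0 = -1, c_1 = 3


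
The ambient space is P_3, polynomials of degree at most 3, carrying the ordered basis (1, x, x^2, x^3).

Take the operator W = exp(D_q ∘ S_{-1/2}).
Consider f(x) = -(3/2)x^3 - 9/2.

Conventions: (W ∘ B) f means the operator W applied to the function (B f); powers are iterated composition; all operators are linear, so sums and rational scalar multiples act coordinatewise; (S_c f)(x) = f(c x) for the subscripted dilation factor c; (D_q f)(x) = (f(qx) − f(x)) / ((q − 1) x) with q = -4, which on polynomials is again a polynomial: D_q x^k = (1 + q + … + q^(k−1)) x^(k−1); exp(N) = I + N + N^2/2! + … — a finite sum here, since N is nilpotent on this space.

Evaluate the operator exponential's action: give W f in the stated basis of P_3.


order-1 term: (39/16)x^2
order-2 term: -(117/128)x
order-3 term: 39/256
the series for exp(D_q ∘ S_{-1/2}) f terminates at order 3
exp(D_q ∘ S_{-1/2}) f = -(3/2)x^3 + (39/16)x^2 - (117/128)x - 1113/256

the image equals g(x) = -(3/2)x^3 + (39/16)x^2 - (117/128)x - 1113/256


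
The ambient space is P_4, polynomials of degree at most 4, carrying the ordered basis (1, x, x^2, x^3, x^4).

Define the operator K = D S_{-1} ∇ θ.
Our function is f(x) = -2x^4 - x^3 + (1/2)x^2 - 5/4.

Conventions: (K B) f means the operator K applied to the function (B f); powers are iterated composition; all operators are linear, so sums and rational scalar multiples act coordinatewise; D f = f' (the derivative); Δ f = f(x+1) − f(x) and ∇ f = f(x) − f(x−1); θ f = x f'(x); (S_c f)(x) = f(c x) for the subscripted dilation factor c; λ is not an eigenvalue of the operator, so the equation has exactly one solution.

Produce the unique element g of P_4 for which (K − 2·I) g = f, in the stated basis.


write g with unknown coordinates in the stated basis and equate coefficients in (K − 2·I) g = f
solving from the highest basis element down gives g = x^4 + (1/2)x^3 - (97/4)x^2 - (39/2)x + 347/8
check: K g = -48x^2 - 39x + 171/2
so K g − 2·g = -2x^4 - x^3 + (1/2)x^2 - 5/4 = f ✓

the image equals g(x) = x^4 + (1/2)x^3 - (97/4)x^2 - (39/2)x + 347/8


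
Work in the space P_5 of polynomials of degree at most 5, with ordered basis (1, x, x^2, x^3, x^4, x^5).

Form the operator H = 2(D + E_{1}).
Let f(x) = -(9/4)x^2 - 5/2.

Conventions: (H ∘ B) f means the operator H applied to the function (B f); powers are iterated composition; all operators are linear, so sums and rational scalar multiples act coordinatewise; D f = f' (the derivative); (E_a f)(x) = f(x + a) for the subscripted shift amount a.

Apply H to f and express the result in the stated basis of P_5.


D f = -(9/2)x
E_{1} f = -(9/4)x^2 - (9/2)x - 19/4
(D + E_{1}) f = -(9/4)x^2 - 9x - 19/4
(2(D + E_{1})) f = -(9/2)x^2 - 18x - 19/2

g(x) = -(9/2)x^2 - 18x - 19/2


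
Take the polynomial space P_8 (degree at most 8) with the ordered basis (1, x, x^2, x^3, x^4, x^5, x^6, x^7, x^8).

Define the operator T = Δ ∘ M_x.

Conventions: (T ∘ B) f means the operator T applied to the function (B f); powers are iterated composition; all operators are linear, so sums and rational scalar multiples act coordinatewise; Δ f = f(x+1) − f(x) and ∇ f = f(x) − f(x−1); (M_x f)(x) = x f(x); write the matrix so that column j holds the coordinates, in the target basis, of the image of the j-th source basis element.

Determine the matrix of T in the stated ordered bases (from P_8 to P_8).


the matrix is [[1, 1, 1, 1, 1, 1, 1, 1, 1]; [0, 2, 3, 4, 5, 6, 7, 8, 9]; [0, 0, 3, 6, 10, 15, 21, 28, 36]; [0, 0, 0, 4, 10, 20, 35, 56, 84]; [0, 0, 0, 0, 5, 15, 35, 70, 126]; [0, 0, 0, 0, 0, 6, 21, 56, 126]; [0, 0, 0, 0, 0, 0, 7, 28, 84]; [0, 0, 0, 0, 0, 0, 0, 8, 36]; [0, 0, 0, 0, 0, 0, 0, 0, 9]] (rows listed top to bottom)

image of 1: 1
image of x: 2x + 1
image of x^2: 3x^2 + 3x + 1
image of x^3: 4x^3 + 6x^2 + 4x + 1
image of x^4: 5x^4 + 10x^3 + 10x^2 + 5x + 1
image of x^5: 6x^5 + 15x^4 + 20x^3 + 15x^2 + 6x + 1
image of x^6: 7x^6 + 21x^5 + 35x^4 + 35x^3 + 21x^2 + 7x + 1
image of x^7: 8x^7 + 28x^6 + 56x^5 + 70x^4 + 56x^3 + 28x^2 + 8x + 1
image of x^8: 9x^8 + 36x^7 + 84x^6 + 126x^5 + 126x^4 + 84x^3 + 36x^2 + 9x + 1
each image's coordinates form column j of the matrix


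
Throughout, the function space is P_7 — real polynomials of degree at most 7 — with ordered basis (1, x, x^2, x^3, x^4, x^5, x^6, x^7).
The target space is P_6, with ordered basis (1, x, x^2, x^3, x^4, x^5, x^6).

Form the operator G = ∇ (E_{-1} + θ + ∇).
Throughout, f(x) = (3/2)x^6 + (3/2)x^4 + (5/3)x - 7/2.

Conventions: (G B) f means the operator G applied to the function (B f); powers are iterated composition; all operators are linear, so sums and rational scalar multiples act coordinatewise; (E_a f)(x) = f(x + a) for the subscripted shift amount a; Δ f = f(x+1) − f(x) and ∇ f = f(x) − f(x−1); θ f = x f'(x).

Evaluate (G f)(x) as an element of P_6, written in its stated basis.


g(x) = 63x^5 - (315/2)x^4 + 240x^3 - (405/2)x^2 + 93x - 44/3

E_{-1} f = (3/2)x^6 - 9x^5 + 24x^4 - 36x^3 + (63/2)x^2 - (40/3)x - 13/6
θ f = 9x^6 + 6x^4 + (5/3)x
∇ f = 9x^5 - (45/2)x^4 + 36x^3 - (63/2)x^2 + 15x - 4/3
(E_{-1} + θ + ∇) f = (21/2)x^6 + (15/2)x^4 + (10/3)x - 7/2
∇ (E_{-1} + θ + ∇) f = 63x^5 - (315/2)x^4 + 240x^3 - (405/2)x^2 + 93x - 44/3


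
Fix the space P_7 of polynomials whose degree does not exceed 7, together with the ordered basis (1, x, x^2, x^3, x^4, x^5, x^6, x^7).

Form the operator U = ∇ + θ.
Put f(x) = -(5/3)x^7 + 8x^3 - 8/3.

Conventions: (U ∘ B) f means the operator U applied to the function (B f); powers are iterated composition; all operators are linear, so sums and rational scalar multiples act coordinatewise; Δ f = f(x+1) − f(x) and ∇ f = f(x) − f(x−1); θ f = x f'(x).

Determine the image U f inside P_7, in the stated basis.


the result is g(x) = -(35/3)x^7 - (35/3)x^6 + 35x^5 - (175/3)x^4 + (247/3)x^3 - 11x^2 - (37/3)x + 19/3

∇ f = -(35/3)x^6 + 35x^5 - (175/3)x^4 + (175/3)x^3 - 11x^2 - (37/3)x + 19/3
θ f = -(35/3)x^7 + 24x^3
(∇ + θ) f = -(35/3)x^7 - (35/3)x^6 + 35x^5 - (175/3)x^4 + (247/3)x^3 - 11x^2 - (37/3)x + 19/3


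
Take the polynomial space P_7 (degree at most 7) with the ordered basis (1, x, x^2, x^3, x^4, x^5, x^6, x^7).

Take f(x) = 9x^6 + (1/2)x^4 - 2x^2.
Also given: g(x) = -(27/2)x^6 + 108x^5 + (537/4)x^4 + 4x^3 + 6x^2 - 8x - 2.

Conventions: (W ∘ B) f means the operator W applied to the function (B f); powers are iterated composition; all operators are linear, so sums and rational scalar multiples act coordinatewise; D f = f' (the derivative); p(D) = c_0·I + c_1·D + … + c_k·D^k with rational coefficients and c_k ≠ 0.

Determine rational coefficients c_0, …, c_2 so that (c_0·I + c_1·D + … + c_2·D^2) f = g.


D^0 f = 9x^6 + (1/2)x^4 - 2x^2
D^1 f = 54x^5 + 2x^3 - 4x
D^2 f = 270x^4 + 6x^2 - 4
matching coefficients of g against c_0 f + c_1 Df + … from the top degree down determines the c_i
solution: c_0 = -3/2, c_1 = 2, c_2 = 1/2

c_0 = -3/2, c_1 = 2, c_2 = 1/2


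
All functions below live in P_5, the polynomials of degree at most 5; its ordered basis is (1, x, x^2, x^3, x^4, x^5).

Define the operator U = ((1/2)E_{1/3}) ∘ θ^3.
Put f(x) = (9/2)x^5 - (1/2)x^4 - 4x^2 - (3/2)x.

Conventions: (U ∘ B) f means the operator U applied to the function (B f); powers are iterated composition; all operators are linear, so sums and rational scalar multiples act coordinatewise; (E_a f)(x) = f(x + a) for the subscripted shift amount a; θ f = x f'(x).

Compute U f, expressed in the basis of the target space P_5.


θ f = (45/2)x^5 - 2x^4 - 8x^2 - (3/2)x
θ θ f = (225/2)x^5 - 8x^4 - 16x^2 - (3/2)x
θ θ θ f = (1125/2)x^5 - 32x^4 - 32x^2 - (3/2)x
E_{1/3} θ^3 f = (1125/2)x^5 + (1811/2)x^4 + (1747/3)x^3 + 155x^2 + (193/27)x - 173/81
((1/2)E_{1/3}) θ^3 f = (1125/4)x^5 + (1811/4)x^4 + (1747/6)x^3 + (155/2)x^2 + (193/54)x - 173/162

the image equals g(x) = (1125/4)x^5 + (1811/4)x^4 + (1747/6)x^3 + (155/2)x^2 + (193/54)x - 173/162


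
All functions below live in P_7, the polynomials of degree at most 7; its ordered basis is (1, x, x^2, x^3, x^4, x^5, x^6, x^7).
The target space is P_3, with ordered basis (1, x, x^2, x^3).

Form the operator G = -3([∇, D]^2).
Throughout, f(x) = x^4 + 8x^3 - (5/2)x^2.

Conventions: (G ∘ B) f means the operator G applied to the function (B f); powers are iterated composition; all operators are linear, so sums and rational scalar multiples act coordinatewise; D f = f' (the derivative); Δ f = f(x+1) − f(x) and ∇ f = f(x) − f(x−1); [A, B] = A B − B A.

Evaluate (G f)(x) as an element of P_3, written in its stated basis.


D f = 4x^3 + 24x^2 - 5x
∇ D f = 12x^2 + 36x - 25
∇ f = 4x^3 + 18x^2 - 25x + 19/2
D ∇ f = 12x^2 + 36x - 25
[∇, D] f = 0
D [∇, D] f = 0
∇ D [∇, D] f = 0
∇ [∇, D] f = 0
D ∇ [∇, D] f = 0
[∇, D] [∇, D] f = 0
(-3([∇, D]^2)) f = 0

the image equals g(x) = 0


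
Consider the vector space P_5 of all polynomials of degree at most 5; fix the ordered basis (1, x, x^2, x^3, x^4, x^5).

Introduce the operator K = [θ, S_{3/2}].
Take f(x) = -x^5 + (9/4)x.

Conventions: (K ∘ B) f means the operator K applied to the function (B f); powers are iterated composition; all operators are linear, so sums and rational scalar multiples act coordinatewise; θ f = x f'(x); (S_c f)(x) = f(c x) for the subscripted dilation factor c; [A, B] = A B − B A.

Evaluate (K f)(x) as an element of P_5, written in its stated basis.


the image equals g(x) = 0

S_{3/2} f = -(243/32)x^5 + (27/8)x
θ S_{3/2} f = -(1215/32)x^5 + (27/8)x
θ f = -5x^5 + (9/4)x
S_{3/2} θ f = -(1215/32)x^5 + (27/8)x
[θ, S_{3/2}] f = 0


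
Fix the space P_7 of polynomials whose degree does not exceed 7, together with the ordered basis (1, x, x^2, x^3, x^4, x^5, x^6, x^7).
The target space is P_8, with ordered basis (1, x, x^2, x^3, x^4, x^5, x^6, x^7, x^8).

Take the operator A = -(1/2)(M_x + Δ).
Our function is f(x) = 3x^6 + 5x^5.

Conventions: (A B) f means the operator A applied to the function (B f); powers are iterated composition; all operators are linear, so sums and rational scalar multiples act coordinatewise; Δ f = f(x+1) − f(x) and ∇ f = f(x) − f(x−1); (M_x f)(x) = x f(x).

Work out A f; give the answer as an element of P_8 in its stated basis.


g(x) = -(3/2)x^7 - (5/2)x^6 - 9x^5 - 35x^4 - 55x^3 - (95/2)x^2 - (43/2)x - 4

M_x f = 3x^7 + 5x^6
Δ f = 18x^5 + 70x^4 + 110x^3 + 95x^2 + 43x + 8
(M_x + Δ) f = 3x^7 + 5x^6 + 18x^5 + 70x^4 + 110x^3 + 95x^2 + 43x + 8
(-(1/2)(M_x + Δ)) f = -(3/2)x^7 - (5/2)x^6 - 9x^5 - 35x^4 - 55x^3 - (95/2)x^2 - (43/2)x - 4


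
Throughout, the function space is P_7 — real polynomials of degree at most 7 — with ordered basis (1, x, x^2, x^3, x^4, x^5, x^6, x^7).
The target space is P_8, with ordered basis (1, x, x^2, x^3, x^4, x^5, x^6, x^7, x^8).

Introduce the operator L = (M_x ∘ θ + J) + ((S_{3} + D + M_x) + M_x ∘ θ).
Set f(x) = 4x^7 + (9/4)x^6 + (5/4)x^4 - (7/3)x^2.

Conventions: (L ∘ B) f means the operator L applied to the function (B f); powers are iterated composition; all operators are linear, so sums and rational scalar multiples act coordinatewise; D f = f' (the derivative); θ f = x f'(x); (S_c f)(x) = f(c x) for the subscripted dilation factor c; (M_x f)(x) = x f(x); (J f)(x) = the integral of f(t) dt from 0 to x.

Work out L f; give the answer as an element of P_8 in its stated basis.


the image equals g(x) = (121/2)x^8 + (61443/7)x^7 + (6673/4)x^6 + 25x^5 + (405/4)x^4 - (67/9)x^3 - 21x^2 - (14/3)x

θ f = 28x^7 + (27/2)x^6 + 5x^4 - (14/3)x^2
M_x θ f = 28x^8 + (27/2)x^7 + 5x^5 - (14/3)x^3
J f = (1/2)x^8 + (9/28)x^7 + (1/4)x^5 - (7/9)x^3
(M_x ∘ θ + J) f = (57/2)x^8 + (387/28)x^7 + (21/4)x^5 - (49/9)x^3
S_{3} f = 8748x^7 + (6561/4)x^6 + (405/4)x^4 - 21x^2
D f = 28x^6 + (27/2)x^5 + 5x^3 - (14/3)x
M_x f = 4x^8 + (9/4)x^7 + (5/4)x^5 - (7/3)x^3
(S_{3} + D + M_x) f = 4x^8 + (35001/4)x^7 + (6673/4)x^6 + (59/4)x^5 + (405/4)x^4 + (8/3)x^3 - 21x^2 - (14/3)x
θ f = 28x^7 + (27/2)x^6 + 5x^4 - (14/3)x^2
M_x θ f = 28x^8 + (27/2)x^7 + 5x^5 - (14/3)x^3
((S_{3} + D + M_x) + M_x ∘ θ) f = 32x^8 + (35055/4)x^7 + (6673/4)x^6 + (79/4)x^5 + (405/4)x^4 - 2x^3 - 21x^2 - (14/3)x
((M_x ∘ θ + J) + ((S_{3} + D + M_x) + M_x ∘ θ)) f = (121/2)x^8 + (61443/7)x^7 + (6673/4)x^6 + 25x^5 + (405/4)x^4 - (67/9)x^3 - 21x^2 - (14/3)x


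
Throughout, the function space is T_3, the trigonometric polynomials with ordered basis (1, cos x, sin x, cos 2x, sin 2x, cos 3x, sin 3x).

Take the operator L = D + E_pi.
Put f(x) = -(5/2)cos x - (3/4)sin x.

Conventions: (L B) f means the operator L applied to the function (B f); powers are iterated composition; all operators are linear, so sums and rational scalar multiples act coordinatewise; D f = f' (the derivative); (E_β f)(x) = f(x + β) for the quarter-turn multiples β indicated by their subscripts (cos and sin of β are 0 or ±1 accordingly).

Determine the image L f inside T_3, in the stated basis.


D f = -(3/4)cos x + (5/2)sin x
E_pi f = (5/2)cos x + (3/4)sin x
(D + E_pi) f = (7/4)cos x + (13/4)sin x

the result is g(x) = (7/4)cos x + (13/4)sin x


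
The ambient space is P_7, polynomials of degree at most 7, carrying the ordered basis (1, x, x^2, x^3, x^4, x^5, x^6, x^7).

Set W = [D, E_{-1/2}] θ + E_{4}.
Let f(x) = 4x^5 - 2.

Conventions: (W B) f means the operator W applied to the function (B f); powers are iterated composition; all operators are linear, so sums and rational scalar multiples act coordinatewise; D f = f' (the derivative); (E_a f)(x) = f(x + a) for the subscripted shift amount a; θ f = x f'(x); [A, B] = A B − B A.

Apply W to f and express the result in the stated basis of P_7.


θ f = 20x^5
E_{-1/2} θ f = 20x^5 - 50x^4 + 50x^3 - 25x^2 + (25/4)x - 5/8
D E_{-1/2} θ f = 100x^4 - 200x^3 + 150x^2 - 50x + 25/4
D θ f = 100x^4
E_{-1/2} D θ f = 100x^4 - 200x^3 + 150x^2 - 50x + 25/4
[D, E_{-1/2}] θ f = 0
E_{4} f = 4x^5 + 80x^4 + 640x^3 + 2560x^2 + 5120x + 4094
([D, E_{-1/2}] θ + E_{4}) f = 4x^5 + 80x^4 + 640x^3 + 2560x^2 + 5120x + 4094

the result is g(x) = 4x^5 + 80x^4 + 640x^3 + 2560x^2 + 5120x + 4094


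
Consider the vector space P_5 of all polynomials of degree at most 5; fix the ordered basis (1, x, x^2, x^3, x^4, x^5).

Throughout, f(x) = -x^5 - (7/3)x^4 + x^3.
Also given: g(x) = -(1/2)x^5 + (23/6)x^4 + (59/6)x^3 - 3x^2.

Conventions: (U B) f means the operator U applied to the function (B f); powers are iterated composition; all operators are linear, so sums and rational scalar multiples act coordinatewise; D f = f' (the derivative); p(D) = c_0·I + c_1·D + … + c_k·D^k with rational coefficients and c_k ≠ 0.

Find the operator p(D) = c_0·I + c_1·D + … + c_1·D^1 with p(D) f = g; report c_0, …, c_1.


D^0 f = -x^5 - (7/3)x^4 + x^3
D^1 f = -5x^4 - (28/3)x^3 + 3x^2
matching coefficients of g against c_0 f + c_1 Df + … from the top degree down determines the c_i
solution: c_0 = 1/2, c_1 = -1

c_0 = 1/2, c_1 = -1


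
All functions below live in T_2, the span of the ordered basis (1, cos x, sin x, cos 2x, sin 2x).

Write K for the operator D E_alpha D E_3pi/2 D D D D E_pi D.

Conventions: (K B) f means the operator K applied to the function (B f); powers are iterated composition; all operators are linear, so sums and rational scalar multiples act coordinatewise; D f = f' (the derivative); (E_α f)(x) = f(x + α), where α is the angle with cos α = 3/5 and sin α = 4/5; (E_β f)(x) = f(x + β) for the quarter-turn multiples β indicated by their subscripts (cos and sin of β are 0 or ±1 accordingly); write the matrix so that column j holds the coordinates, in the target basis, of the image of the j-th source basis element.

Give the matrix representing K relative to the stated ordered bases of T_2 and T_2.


the matrix is [[0, 0, 0, 0, 0]; [0, 3/5, 4/5, 0, 0]; [0, -4/5, 3/5, 0, 0]; [0, 0, 0, -3072/25, -896/25]; [0, 0, 0, 896/25, -3072/25]] (rows listed top to bottom)

image of 1: 0
image of cos x: (3/5)cos x - (4/5)sin x
image of sin x: (4/5)cos x + (3/5)sin x
image of cos 2x: -(3072/25)cos 2x + (896/25)sin 2x
image of sin 2x: -(896/25)cos 2x - (3072/25)sin 2x
each image's coordinates form column j of the matrix


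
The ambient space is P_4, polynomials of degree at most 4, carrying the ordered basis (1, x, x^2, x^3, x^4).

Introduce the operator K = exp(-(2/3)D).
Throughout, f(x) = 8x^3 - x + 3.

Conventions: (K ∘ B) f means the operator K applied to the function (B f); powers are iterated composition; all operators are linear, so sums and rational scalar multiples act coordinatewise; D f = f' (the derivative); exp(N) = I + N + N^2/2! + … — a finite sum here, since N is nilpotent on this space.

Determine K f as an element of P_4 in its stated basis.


g(x) = 8x^3 - 16x^2 + (29/3)x + 35/27

order-1 term: -16x^2 + 2/3
order-2 term: (32/3)x
order-3 term: -64/27
the series for exp(-(2/3)D) f terminates at order 3
exp(-(2/3)D) f = 8x^3 - 16x^2 + (29/3)x + 35/27


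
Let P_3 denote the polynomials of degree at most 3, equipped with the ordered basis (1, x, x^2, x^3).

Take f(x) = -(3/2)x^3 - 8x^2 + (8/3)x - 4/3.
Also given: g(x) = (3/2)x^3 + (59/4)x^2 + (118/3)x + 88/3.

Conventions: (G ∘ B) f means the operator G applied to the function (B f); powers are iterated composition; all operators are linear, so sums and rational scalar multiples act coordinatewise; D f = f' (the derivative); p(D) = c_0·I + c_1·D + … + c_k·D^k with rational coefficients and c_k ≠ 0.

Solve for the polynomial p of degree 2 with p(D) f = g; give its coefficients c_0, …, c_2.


D^0 f = -(3/2)x^3 - 8x^2 + (8/3)x - 4/3
D^1 f = -(9/2)x^2 - 16x + 8/3
D^2 f = -9x - 16
matching coefficients of g against c_0 f + c_1 Df + … from the top degree down determines the c_i
solution: c_0 = -1, c_1 = -3/2, c_2 = -2

c_0 = -1, c_1 = -3/2, c_2 = -2


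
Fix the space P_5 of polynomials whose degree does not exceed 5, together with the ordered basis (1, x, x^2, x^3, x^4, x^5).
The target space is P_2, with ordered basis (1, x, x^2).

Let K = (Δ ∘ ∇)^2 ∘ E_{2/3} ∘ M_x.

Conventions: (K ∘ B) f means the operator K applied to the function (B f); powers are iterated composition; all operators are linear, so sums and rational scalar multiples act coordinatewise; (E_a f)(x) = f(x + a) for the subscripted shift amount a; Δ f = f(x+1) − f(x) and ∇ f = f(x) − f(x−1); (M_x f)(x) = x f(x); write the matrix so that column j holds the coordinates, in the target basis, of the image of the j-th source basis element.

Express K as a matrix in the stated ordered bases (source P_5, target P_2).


the matrix is [[0, 0, 0, 24, 80, 280]; [0, 0, 0, 0, 120, 480]; [0, 0, 0, 0, 0, 360]] (rows listed top to bottom)

image of 1: 0
image of x: 0
image of x^2: 0
image of x^3: 24
image of x^4: 120x + 80
image of x^5: 360x^2 + 480x + 280
each image's coordinates form column j of the matrix


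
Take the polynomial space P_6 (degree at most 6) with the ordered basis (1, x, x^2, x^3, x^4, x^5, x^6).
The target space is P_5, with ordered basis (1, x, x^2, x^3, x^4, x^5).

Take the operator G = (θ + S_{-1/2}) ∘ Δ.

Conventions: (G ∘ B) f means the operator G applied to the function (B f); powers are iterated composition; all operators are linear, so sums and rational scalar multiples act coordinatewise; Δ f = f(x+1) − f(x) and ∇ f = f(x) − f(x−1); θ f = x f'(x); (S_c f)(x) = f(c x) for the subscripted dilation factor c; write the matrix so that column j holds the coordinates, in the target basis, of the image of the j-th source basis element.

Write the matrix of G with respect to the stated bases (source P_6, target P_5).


the matrix is [[0, 1, 1, 1, 1, 1, 1]; [0, 0, 1, 3/2, 2, 5/2, 3]; [0, 0, 0, 27/4, 27/2, 45/2, 135/4]; [0, 0, 0, 0, 23/2, 115/4, 115/2]; [0, 0, 0, 0, 0, 325/16, 975/16]; [0, 0, 0, 0, 0, 0, 477/16]] (rows listed top to bottom)

image of 1: 0
image of x: 1
image of x^2: x + 1
image of x^3: (27/4)x^2 + (3/2)x + 1
image of x^4: (23/2)x^3 + (27/2)x^2 + 2x + 1
image of x^5: (325/16)x^4 + (115/4)x^3 + (45/2)x^2 + (5/2)x + 1
image of x^6: (477/16)x^5 + (975/16)x^4 + (115/2)x^3 + (135/4)x^2 + 3x + 1
each image's coordinates form column j of the matrix


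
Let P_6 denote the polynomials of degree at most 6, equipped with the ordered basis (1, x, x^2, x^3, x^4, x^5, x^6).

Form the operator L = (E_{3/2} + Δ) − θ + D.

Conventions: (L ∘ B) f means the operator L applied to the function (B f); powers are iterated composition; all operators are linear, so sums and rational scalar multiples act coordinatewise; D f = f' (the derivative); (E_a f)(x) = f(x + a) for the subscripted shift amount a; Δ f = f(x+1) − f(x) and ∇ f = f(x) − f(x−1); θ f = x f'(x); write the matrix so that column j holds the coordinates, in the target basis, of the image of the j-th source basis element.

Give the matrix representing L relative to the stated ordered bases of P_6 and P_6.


image of 1: 1
image of x: 7/2
image of x^2: -x^2 + 7x + 13/4
image of x^3: -2x^3 + (21/2)x^2 + (39/4)x + 35/8
image of x^4: -3x^4 + 14x^3 + (39/2)x^2 + (35/2)x + 97/16
image of x^5: -4x^5 + (35/2)x^4 + (65/2)x^3 + (175/4)x^2 + (485/16)x + 275/32
image of x^6: -5x^6 + 21x^5 + (195/4)x^4 + (175/2)x^3 + (1455/16)x^2 + (825/16)x + 793/64
each image's coordinates form column j of the matrix

the matrix is [[1, 7/2, 13/4, 35/8, 97/16, 275/32, 793/64]; [0, 0, 7, 39/4, 35/2, 485/16, 825/16]; [0, 0, -1, 21/2, 39/2, 175/4, 1455/16]; [0, 0, 0, -2, 14, 65/2, 175/2]; [0, 0, 0, 0, -3, 35/2, 195/4]; [0, 0, 0, 0, 0, -4, 21]; [0, 0, 0, 0, 0, 0, -5]] (rows listed top to bottom)


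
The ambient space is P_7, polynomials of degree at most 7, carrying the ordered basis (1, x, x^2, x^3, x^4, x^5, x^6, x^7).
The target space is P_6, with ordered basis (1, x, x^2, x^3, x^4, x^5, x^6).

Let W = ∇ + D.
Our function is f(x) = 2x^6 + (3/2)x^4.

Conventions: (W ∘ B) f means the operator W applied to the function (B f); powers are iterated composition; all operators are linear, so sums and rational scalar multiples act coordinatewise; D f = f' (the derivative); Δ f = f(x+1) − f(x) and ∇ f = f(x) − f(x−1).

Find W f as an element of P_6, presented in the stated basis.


the result is g(x) = 24x^5 - 30x^4 + 52x^3 - 39x^2 + 18x - 7/2

∇ f = 12x^5 - 30x^4 + 46x^3 - 39x^2 + 18x - 7/2
D f = 12x^5 + 6x^3
(∇ + D) f = 24x^5 - 30x^4 + 52x^3 - 39x^2 + 18x - 7/2


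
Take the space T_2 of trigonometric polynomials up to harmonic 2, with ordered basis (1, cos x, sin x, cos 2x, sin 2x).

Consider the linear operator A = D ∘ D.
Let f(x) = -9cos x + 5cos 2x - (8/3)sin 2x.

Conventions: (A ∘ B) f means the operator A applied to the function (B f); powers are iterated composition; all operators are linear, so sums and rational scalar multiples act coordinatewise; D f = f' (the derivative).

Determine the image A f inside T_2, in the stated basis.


g(x) = 9cos x - 20cos 2x + (32/3)sin 2x

D f = 9sin x - (16/3)cos 2x - 10sin 2x
D D f = 9cos x - 20cos 2x + (32/3)sin 2x
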